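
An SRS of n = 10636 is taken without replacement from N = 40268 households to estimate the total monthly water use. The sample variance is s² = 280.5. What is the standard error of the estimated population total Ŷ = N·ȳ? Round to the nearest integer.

5610

Var(Ŷ) = N²·Var(ȳ) = N²·(1 − n/N)·s²/n.
f = 10636/40268 = 0.26413033; Var(ȳ) = 0.73586967·280.5/10636 = 0.019406868.
Var(Ŷ) = 40268² · 0.019406868 = 3.1468466 × 10^7.
SE(Ŷ) = √(3.1468466 × 10^7) = 5610.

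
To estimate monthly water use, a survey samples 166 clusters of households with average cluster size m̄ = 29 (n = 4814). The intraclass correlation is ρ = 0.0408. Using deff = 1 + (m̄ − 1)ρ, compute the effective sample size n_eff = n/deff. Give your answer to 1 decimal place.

deff = 1 + (29 − 1)·0.0408 = 1 + 1.1424 = 2.1424.
n_eff = 4814 / 2.1424 = 2247.0.

2247.0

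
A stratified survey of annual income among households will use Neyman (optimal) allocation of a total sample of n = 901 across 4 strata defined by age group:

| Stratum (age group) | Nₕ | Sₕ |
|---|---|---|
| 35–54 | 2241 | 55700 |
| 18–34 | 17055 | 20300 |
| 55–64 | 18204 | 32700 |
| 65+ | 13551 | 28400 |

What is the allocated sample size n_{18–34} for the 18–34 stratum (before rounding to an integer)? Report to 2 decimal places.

214.96

Neyman allocation: nₕ = n·NₕSₕ / Σⱼ NⱼSⱼ.
Σ NⱼSⱼ = 2241·55700 + 17055·20300 + 18204·32700 + 13551·28400 = 1.4511594 × 10^9.
n_{18–34} = 901·17055·20300 / (1.4511594 × 10^9) = 214.96.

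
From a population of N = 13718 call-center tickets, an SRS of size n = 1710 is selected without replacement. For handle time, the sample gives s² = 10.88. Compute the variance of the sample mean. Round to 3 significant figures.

Under SRS without replacement, Var(ȳ) = (1 − f)·s²/n with f = n/N = 1710/13718 = 0.12465374.
Var(ȳ) = (1 − 0.12465374)·10.88/1710 = 0.87534626·0.0063625731 = 0.0055694546.

0.00557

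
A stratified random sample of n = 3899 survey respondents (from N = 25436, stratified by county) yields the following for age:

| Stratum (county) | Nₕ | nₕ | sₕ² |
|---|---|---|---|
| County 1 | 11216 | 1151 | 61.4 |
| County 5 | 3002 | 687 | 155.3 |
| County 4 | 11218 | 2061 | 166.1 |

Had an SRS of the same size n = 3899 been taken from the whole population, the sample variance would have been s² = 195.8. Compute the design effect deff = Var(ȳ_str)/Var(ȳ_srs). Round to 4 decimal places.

0.5769

Var(ȳ_str) = Σ Wₕ²(1−fₕ)sₕ²/nₕ with Wₕ = Nₕ/25436:
  County 1: (11216/25436)²·(1−1151/11216)·61.4/1151 = 0.0093078033
  County 5: (3002/25436)²·(1−687/3002)·155.3/687 = 0.0024281682
  County 4: (11218/25436)²·(1−2061/11218)·166.1/2061 = 0.012795659
  → Var(ȳ_str) = 0.024531631.
Var(ȳ_srs) = (1 − 3899/25436)·195.8/3899 = 0.042520253.
deff = 0.024531631 / 0.042520253 = 0.5769.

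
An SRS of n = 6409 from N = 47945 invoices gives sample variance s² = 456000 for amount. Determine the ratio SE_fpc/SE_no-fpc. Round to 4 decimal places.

0.9308

f = n/N = 6409/47945 = 0.13367400.
SE_no-fpc = √(s²/n) = 8.4350427; SE_fpc = √((1−f)s²/n) = 7.8510539.
Ratio = √(1−f) = 0.93076635.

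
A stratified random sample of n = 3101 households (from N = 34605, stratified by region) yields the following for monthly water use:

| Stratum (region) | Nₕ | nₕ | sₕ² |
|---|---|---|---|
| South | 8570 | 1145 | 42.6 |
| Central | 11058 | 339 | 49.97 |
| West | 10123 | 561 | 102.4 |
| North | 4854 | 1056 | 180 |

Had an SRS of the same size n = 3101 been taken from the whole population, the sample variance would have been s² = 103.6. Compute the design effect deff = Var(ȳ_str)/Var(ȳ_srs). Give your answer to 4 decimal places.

1.1161

Var(ȳ_str) = Σ Wₕ²(1−fₕ)sₕ²/nₕ with Wₕ = Nₕ/34605:
  South: (8570/34605)²·(1−1145/8570)·42.6/1145 = 0.0019769864
  Central: (11058/34605)²·(1−339/11058)·49.97/339 = 0.014590252
  West: (10123/34605)²·(1−561/10123)·102.4/561 = 0.014754258
  North: (4854/34605)²·(1−1056/4854)·180/1056 = 0.0026241316
  → Var(ȳ_str) = 0.033945628.
Var(ȳ_srs) = (1 − 3101/34605)·103.6/3101 = 0.030414791.
deff = 0.033945628 / 0.030414791 = 1.1161.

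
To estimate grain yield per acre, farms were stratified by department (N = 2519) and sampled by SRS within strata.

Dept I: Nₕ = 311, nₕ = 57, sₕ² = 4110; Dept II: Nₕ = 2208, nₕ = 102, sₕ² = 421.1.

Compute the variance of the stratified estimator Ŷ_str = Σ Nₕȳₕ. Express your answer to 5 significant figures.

2.4893 × 10^7

Var(Ŷ_str) = Σₕ Nₕ²(1 − fₕ)sₕ²/nₕ.
Dept I: 311²·(1 − 57/311)·4110/57 = 5.6958832 × 10^6.
Dept II: 2208²·(1 − 102/2208)·421.1/102 = 1.9197404 × 10^7.
Sum = 2.4893287 × 10^7.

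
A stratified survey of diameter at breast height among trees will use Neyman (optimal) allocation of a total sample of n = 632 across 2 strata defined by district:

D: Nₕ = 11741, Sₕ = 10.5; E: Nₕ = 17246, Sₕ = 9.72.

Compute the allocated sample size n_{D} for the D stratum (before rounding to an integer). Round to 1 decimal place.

267.8

Neyman allocation: nₕ = n·NₕSₕ / Σⱼ NⱼSⱼ.
Σ NⱼSⱼ = 11741·10.5 + 17246·9.72 = 290911.62.
n_{D} = 632·11741·10.5 / 290911.62 = 267.8.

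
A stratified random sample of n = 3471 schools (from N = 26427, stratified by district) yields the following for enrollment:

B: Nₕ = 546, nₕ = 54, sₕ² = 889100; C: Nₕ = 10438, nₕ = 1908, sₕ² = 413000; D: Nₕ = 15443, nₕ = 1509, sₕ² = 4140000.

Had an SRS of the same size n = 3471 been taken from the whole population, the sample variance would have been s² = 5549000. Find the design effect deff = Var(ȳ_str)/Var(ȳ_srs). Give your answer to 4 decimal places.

Var(ȳ_str) = Σ Wₕ²(1−fₕ)sₕ²/nₕ with Wₕ = Nₕ/26427:
  B: (546/26427)²·(1−54/546)·889100/54 = 6.3331368
  C: (10438/26427)²·(1−1908/10438)·413000/1908 = 27.595755
  D: (15443/26427)²·(1−1509/15443)·4140000/1509 = 845.32332
  → Var(ȳ_str) = 879.25221.
Var(ȳ_srs) = (1 − 3471/26427)·5549000/3471 = 1388.7001.
deff = 879.25221 / 1388.7001 = 0.6331.

0.6331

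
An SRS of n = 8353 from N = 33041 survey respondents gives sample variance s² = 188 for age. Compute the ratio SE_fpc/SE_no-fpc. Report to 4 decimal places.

0.8644

f = n/N = 8353/33041 = 0.25280712.
SE_no-fpc = √(s²/n) = 0.15002294; SE_fpc = √((1−f)s²/n) = 0.12968031.
Ratio = √(1−f) = 0.86440319.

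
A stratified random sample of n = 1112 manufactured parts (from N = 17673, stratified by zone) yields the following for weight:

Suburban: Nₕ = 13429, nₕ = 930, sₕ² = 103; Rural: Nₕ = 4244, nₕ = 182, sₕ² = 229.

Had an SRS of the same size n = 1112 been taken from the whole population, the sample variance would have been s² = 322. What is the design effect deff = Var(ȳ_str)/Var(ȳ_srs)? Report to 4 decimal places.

0.4753

Var(ȳ_str) = Σ Wₕ²(1−fₕ)sₕ²/nₕ with Wₕ = Nₕ/17673:
  Suburban: (13429/17673)²·(1−930/13429)·103/930 = 0.059518594
  Rural: (4244/17673)²·(1−182/4244)·229/182 = 0.069447855
  → Var(ȳ_str) = 0.12896645.
Var(ȳ_srs) = (1 − 1112/17673)·322/1112 = 0.27134846.
deff = 0.12896645 / 0.27134846 = 0.4753.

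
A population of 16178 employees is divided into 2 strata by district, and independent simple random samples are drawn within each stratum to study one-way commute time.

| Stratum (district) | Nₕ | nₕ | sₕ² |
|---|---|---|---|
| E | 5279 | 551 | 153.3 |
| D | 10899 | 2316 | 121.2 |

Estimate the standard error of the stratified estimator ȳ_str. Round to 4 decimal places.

0.2127

Var(ȳ_str) = Σₕ Wₕ²(1 − fₕ)sₕ²/nₕ with Wₕ = Nₕ/N, N = 16178.
E: Wₕ = 0.32630733; term = 0.32630733²·(1 − 0.10437583)·153.3/551 = 0.026532002.
D: Wₕ = 0.67369267; term = 0.67369267²·(1 − 0.21249656)·121.2/2316 = 0.018704244.
Sum = 0.045236246.
SE = √(0.045236246) = 0.2127.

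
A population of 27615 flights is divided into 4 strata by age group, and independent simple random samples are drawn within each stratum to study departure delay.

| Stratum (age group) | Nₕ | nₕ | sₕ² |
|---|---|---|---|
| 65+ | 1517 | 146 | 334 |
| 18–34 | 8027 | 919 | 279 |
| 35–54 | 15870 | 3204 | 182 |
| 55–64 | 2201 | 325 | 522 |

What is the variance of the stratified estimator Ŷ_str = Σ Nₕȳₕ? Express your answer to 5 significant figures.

Var(Ŷ_str) = Σₕ Nₕ²(1 − fₕ)sₕ²/nₕ.
65+: 1517²·(1 − 146/1517)·334/146 = 4.7579146 × 10^6.
18–34: 8027²·(1 − 919/8027)·279/919 = 1.7321655 × 10^7.
35–54: 15870²·(1 − 3204/15870)·182/3204 = 1.1418138 × 10^7.
55–64: 2201²·(1 − 325/2201)·522/325 = 6.6319313 × 10^6.
Sum = 4.0129639 × 10^7.

4.0130 × 10^7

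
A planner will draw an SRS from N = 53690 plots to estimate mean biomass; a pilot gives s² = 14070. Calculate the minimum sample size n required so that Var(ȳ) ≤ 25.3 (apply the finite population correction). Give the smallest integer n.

551

Without fpc, n₀ = s²/D = 14070/25.3 = 556.1265.
With fpc, (1 − n/N)·s²/n ≤ D requires n ≥ n₀/(1 + n₀/N) = 556.1265/(1 + 556.1265/53690) = 550.4251.
Rounding up, n = 551.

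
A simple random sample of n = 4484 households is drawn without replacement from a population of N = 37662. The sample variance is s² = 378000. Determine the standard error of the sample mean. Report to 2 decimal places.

Under SRS without replacement, Var(ȳ) = (1 − f)·s²/n with f = n/N = 4484/37662 = 0.11905900.
Var(ȳ) = (1 − 0.11905900)·378000/4484 = 0.88094100·84.299732 = 74.263091.
SE(ȳ) = √(74.263091) = 8.62.

8.62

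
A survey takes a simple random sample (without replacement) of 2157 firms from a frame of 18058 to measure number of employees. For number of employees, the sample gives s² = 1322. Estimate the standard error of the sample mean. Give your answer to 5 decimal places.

0.73463

Under SRS without replacement, Var(ȳ) = (1 − f)·s²/n with f = n/N = 2157/18058 = 0.11944844.
Var(ȳ) = (1 − 0.11944844)·1322/2157 = 0.88055156·0.61288827 = 0.53967972.
SE(ȳ) = √(0.53967972) = 0.73463.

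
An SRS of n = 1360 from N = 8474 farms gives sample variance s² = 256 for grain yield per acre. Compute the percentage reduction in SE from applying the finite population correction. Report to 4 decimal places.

8.3753

f = n/N = 1360/8474 = 0.16049091.
SE_no-fpc = √(s²/n) = 0.43386092; SE_fpc = √((1−f)s²/n) = 0.39752389.
Ratio = √(1−f) = 0.91624728. Reduction = 100·(1 − 0.91624728) = 8.3753%.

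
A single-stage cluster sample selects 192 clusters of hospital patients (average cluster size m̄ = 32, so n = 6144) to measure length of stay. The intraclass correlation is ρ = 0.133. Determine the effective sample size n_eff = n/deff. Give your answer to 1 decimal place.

1199.3

deff = 1 + (32 − 1)·0.133 = 1 + 4.123 = 5.123.
n_eff = 6144 / 5.123 = 1199.3.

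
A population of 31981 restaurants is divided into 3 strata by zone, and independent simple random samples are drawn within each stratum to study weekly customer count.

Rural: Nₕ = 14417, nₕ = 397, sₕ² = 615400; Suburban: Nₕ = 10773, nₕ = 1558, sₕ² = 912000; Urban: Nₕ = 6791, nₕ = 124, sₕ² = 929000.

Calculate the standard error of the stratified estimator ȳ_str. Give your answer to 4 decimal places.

26.3591

Var(ȳ_str) = Σₕ Wₕ²(1 − fₕ)sₕ²/nₕ with Wₕ = Nₕ/N, N = 31981.
Rural: Wₕ = 0.45079891; term = 0.45079891²·(1 − 0.02753694)·615400/397 = 306.34149.
Suburban: Wₕ = 0.33685626; term = 0.33685626²·(1 − 0.14462081)·912000/1558 = 56.816608.
Urban: Wₕ = 0.21234483; term = 0.21234483²·(1 − 0.01825946)·929000/124 = 331.64552.
Sum = 694.80362.
SE = √(694.80362) = 26.3591.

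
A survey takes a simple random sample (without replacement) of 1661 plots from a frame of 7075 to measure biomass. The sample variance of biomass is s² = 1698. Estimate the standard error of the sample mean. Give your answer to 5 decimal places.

0.88446

Under SRS without replacement, Var(ȳ) = (1 − f)·s²/n with f = n/N = 1661/7075 = 0.23477032.
Var(ȳ) = (1 − 0.23477032)·1698/1661 = 0.76522968·1.0222757 = 0.78227574.
SE(ȳ) = √(0.78227574) = 0.88446.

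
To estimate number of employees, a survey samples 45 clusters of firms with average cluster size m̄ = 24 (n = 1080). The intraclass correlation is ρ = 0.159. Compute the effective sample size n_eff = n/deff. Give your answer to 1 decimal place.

deff = 1 + (24 − 1)·0.159 = 1 + 3.657 = 4.657.
n_eff = 1080 / 4.657 = 231.9.

231.9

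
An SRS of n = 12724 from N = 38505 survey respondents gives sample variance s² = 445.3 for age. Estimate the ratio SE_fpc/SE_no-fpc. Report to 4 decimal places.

0.8183

f = n/N = 12724/38505 = 0.33045059.
SE_no-fpc = √(s²/n) = 0.18707447; SE_fpc = √((1−f)s²/n) = 0.15307555.
Ratio = √(1−f) = 0.81825999.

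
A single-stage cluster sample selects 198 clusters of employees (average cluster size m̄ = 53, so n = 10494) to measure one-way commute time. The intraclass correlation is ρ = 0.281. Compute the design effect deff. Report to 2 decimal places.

15.61

deff = 1 + (53 − 1)·0.281 = 1 + 14.612 = 15.612.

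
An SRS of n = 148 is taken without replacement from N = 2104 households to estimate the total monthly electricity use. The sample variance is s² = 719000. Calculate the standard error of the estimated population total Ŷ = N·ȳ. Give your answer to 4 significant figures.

Var(Ŷ) = N²·Var(ȳ) = N²·(1 − n/N)·s²/n.
f = 148/2104 = 0.07034221; Var(ȳ) = 0.92965779·719000/148 = 4516.3781.
Var(Ŷ) = 2104² · 4516.3781 = 1.9993175 × 10^10.
SE(Ŷ) = √(1.9993175 × 10^10) = 141400.

141400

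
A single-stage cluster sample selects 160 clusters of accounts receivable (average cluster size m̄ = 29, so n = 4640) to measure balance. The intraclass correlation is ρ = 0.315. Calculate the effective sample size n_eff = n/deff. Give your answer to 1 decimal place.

deff = 1 + (29 − 1)·0.315 = 1 + 8.82 = 9.82.
n_eff = 4640 / 9.82 = 472.5.

472.5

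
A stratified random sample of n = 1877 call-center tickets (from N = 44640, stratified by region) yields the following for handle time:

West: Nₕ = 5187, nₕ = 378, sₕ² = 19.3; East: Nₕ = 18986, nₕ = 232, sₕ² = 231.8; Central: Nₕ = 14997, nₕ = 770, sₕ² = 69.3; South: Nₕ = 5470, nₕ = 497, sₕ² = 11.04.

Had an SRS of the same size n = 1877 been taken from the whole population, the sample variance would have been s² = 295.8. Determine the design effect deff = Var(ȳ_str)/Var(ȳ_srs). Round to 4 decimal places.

Var(ȳ_str) = Σ Wₕ²(1−fₕ)sₕ²/nₕ with Wₕ = Nₕ/44640:
  West: (5187/44640)²·(1−378/5187)·19.3/378 = 6.3912847 × 10^-4
  East: (18986/44640)²·(1−232/18986)·231.8/232 = 0.17852723
  Central: (14997/44640)²·(1−770/14997)·69.3/770 = 0.0096363344
  South: (5470/44640)²·(1−497/5470)·11.04/497 = 3.0322856 × 10^-4
  → Var(ȳ_str) = 0.18910592.
Var(ȳ_srs) = (1 − 1877/44640)·295.8/1877 = 0.15096556.
deff = 0.18910592 / 0.15096556 = 1.2526.

1.2526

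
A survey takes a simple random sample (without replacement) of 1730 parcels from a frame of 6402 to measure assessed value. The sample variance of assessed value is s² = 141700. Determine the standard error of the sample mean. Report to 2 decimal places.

Under SRS without replacement, Var(ȳ) = (1 − f)·s²/n with f = n/N = 1730/6402 = 0.27022805.
Var(ȳ) = (1 − 0.27022805)·141700/1730 = 0.72977195·81.907514 = 59.773806.
SE(ȳ) = √(59.773806) = 7.73.

7.73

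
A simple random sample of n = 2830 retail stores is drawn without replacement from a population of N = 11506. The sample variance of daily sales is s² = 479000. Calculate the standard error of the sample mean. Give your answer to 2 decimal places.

Under SRS without replacement, Var(ȳ) = (1 − f)·s²/n with f = n/N = 2830/11506 = 0.24595863.
Var(ȳ) = (1 − 0.24595863)·479000/2830 = 0.75404137·169.25795 = 127.6275.
SE(ȳ) = √(127.6275) = 11.30.

11.30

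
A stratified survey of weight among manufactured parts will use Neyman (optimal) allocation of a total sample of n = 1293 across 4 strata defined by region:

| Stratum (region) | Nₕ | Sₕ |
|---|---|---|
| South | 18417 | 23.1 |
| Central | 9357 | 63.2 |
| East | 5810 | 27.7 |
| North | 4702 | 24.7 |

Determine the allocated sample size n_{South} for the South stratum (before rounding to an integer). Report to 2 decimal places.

425.15

Neyman allocation: nₕ = n·NₕSₕ / Σⱼ NⱼSⱼ.
Σ NⱼSⱼ = 18417·23.1 + 9357·63.2 + 5810·27.7 + 4702·24.7 = 1.2938715 × 10^6.
n_{South} = 1293·18417·23.1 / (1.2938715 × 10^6) = 425.15.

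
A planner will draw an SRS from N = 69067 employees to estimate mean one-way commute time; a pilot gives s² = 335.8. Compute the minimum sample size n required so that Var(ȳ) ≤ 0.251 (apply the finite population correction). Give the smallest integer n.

1313

Without fpc, n₀ = s²/D = 335.8/0.251 = 1337.8486.
With fpc, (1 − n/N)·s²/n ≤ D requires n ≥ n₀/(1 + n₀/N) = 1337.8486/(1 + 1337.8486/69067) = 1312.4265.
Rounding up, n = 1313.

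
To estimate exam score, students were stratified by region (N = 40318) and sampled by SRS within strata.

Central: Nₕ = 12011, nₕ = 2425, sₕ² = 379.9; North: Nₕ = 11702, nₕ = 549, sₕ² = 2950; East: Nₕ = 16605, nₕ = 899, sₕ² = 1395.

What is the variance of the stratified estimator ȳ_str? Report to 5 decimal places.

Var(ȳ_str) = Σₕ Wₕ²(1 − fₕ)sₕ²/nₕ with Wₕ = Nₕ/N, N = 40318.
Central: Wₕ = 0.29790664; term = 0.29790664²·(1 − 0.20189826)·379.9/2425 = 0.011096249.
North: Wₕ = 0.29024257; term = 0.29024257²·(1 − 0.04691506)·2950/549 = 0.43142321.
East: Wₕ = 0.41185079; term = 0.41185079²·(1 − 0.05414032)·1395/899 = 0.2489551.
Sum = 0.69147456.

0.69147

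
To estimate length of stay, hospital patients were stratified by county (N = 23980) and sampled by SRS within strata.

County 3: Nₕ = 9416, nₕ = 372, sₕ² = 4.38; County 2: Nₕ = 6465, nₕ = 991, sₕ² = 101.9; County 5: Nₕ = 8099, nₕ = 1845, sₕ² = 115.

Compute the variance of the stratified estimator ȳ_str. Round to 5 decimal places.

0.01356

Var(ȳ_str) = Σₕ Wₕ²(1 − fₕ)sₕ²/nₕ with Wₕ = Nₕ/N, N = 23980.
County 3: Wₕ = 0.39266055; term = 0.39266055²·(1 − 0.03950722)·4.38/372 = 0.001743652.
County 2: Wₕ = 0.26959967; term = 0.26959967²·(1 − 0.15328693)·101.9/991 = 0.0063281315.
County 5: Wₕ = 0.33773978; term = 0.33773978²·(1 − 0.22780590)·115/1845 = 0.0054902534.
Sum = 0.013562037.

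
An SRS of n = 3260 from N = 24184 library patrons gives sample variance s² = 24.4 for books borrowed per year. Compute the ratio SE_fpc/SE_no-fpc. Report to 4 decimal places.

f = n/N = 3260/24184 = 0.13479987.
SE_no-fpc = √(s²/n) = 0.086513944; SE_fpc = √((1−f)s²/n) = 0.080471927.
Ratio = √(1−f) = 0.93016135.

0.9302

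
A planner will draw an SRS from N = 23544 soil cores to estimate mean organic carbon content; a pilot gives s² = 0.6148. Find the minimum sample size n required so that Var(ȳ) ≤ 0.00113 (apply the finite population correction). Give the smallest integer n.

Without fpc, n₀ = s²/D = 0.6148/0.00113 = 544.0708.
With fpc, (1 − n/N)·s²/n ≤ D requires n ≥ n₀/(1 + n₀/N) = 544.0708/(1 + 544.0708/23544) = 531.7820.
Rounding up, n = 532.

532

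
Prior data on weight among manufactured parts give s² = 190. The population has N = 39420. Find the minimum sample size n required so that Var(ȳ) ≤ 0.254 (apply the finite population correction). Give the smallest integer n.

735

Without fpc, n₀ = s²/D = 190/0.254 = 748.0315.
With fpc, (1 − n/N)·s²/n ≤ D requires n ≥ n₀/(1 + n₀/N) = 748.0315/(1 + 748.0315/39420) = 734.1012.
Rounding up, n = 735.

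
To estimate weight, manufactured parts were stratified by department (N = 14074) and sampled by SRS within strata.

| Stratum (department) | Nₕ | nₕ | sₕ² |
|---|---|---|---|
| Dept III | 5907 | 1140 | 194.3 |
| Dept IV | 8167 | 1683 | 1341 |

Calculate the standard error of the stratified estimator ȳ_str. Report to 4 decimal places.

Var(ȳ_str) = Σₕ Wₕ²(1 − fₕ)sₕ²/nₕ with Wₕ = Nₕ/N, N = 14074.
Dept III: Wₕ = 0.41971010; term = 0.41971010²·(1 − 0.19299137)·194.3/1140 = 0.024229529.
Dept IV: Wₕ = 0.58028990; term = 0.58028990²·(1 − 0.20607322)·1341/1683 = 0.21301742.
Sum = 0.23724695.
SE = √(0.23724695) = 0.4871.

0.4871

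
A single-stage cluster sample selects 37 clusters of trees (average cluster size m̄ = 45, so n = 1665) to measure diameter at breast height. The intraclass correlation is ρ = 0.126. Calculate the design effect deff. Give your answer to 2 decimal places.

deff = 1 + (45 − 1)·0.126 = 1 + 5.544 = 6.544.

6.54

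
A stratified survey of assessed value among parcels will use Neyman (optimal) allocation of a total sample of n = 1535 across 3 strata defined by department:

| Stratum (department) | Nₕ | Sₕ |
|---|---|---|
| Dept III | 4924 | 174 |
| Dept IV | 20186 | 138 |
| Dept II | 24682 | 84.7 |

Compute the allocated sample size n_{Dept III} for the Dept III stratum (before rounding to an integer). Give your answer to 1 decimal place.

Neyman allocation: nₕ = n·NₕSₕ / Σⱼ NⱼSⱼ.
Σ NⱼSⱼ = 4924·174 + 20186·138 + 24682·84.7 = 5.7330094 × 10^6.
n_{Dept III} = 1535·4924·174 / (5.7330094 × 10^6) = 229.4.

229.4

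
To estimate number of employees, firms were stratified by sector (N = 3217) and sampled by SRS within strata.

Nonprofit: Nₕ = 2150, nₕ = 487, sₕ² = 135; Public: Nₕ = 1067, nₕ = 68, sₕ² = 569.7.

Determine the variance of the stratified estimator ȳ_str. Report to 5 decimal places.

Var(ȳ_str) = Σₕ Wₕ²(1 − fₕ)sₕ²/nₕ with Wₕ = Nₕ/N, N = 3217.
Nonprofit: Wₕ = 0.66832453; term = 0.66832453²·(1 − 0.22651163)·135/487 = 0.095770862.
Public: Wₕ = 0.33167547; term = 0.33167547²·(1 − 0.06373008)·569.7/68 = 0.86290919.
Sum = 0.95868005.

0.95868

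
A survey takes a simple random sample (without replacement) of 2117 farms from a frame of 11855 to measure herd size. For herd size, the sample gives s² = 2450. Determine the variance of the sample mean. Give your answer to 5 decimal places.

Under SRS without replacement, Var(ȳ) = (1 − f)·s²/n with f = n/N = 2117/11855 = 0.17857444.
Var(ȳ) = (1 − 0.17857444)·2450/2117 = 0.82142556·1.1572981 = 0.95063421.

0.95063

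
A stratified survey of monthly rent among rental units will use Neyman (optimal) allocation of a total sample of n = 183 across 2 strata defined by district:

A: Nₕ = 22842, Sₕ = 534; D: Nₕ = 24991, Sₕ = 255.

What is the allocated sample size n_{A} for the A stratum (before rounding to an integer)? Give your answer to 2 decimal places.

Neyman allocation: nₕ = n·NₕSₕ / Σⱼ NⱼSⱼ.
Σ NⱼSⱼ = 22842·534 + 24991·255 = 1.8570333 × 10^7.
n_{A} = 183·22842·534 / (1.8570333 × 10^7) = 120.20.

120.20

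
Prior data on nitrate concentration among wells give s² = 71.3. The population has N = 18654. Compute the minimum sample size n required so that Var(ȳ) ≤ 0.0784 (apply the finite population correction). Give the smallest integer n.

Without fpc, n₀ = s²/D = 71.3/0.0784 = 909.4388.
With fpc, (1 − n/N)·s²/n ≤ D requires n ≥ n₀/(1 + n₀/N) = 909.4388/(1 + 909.4388/18654) = 867.1620.
Rounding up, n = 868.

868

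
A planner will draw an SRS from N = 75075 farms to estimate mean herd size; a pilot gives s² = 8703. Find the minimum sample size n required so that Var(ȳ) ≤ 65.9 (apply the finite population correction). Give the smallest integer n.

132

Without fpc, n₀ = s²/D = 8703/65.9 = 132.0637.
With fpc, (1 − n/N)·s²/n ≤ D requires n ≥ n₀/(1 + n₀/N) = 132.0637/(1 + 132.0637/75075) = 131.8318.
Rounding up, n = 132.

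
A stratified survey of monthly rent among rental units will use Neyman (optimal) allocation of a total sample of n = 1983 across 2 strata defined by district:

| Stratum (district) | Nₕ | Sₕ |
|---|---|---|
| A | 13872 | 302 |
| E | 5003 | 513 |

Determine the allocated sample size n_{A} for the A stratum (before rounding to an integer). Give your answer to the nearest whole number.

1230

Neyman allocation: nₕ = n·NₕSₕ / Σⱼ NⱼSⱼ.
Σ NⱼSⱼ = 13872·302 + 5003·513 = 6.755883 × 10^6.
n_{A} = 1983·13872·302 / (6.755883 × 10^6) = 1230.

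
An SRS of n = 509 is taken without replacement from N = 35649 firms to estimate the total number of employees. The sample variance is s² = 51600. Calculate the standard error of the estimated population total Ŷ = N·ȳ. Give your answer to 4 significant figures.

Var(Ŷ) = N²·Var(ȳ) = N²·(1 − n/N)·s²/n.
f = 509/35649 = 0.01427810; Var(ȳ) = 0.98572190·51600/509 = 99.9278.
Var(Ŷ) = 35649² · 99.9278 = 1.2699336 × 10^11.
SE(Ŷ) = √(1.2699336 × 10^11) = 356400.

356400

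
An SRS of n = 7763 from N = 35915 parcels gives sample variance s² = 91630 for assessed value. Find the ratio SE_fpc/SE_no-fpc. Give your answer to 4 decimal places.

f = n/N = 7763/35915 = 0.21614924.
SE_no-fpc = √(s²/n) = 3.4356115; SE_fpc = √((1−f)s²/n) = 3.0417306.
Ratio = √(1−f) = 0.88535347.

0.8854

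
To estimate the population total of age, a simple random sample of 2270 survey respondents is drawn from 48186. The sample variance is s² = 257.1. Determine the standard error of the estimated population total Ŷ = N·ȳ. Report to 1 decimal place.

Var(Ŷ) = N²·Var(ȳ) = N²·(1 − n/N)·s²/n.
f = 2270/48186 = 0.04710912; Var(ȳ) = 0.95289088·257.1/2270 = 0.10792434.
Var(Ŷ) = 48186² · 0.10792434 = 2.5058851 × 10^8.
SE(Ŷ) = √(2.5058851 × 10^8) = 15830.0.

15830.0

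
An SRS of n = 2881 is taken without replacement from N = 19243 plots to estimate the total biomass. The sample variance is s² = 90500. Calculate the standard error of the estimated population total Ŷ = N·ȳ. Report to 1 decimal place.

99450.6

Var(Ŷ) = N²·Var(ȳ) = N²·(1 − n/N)·s²/n.
f = 2881/19243 = 0.14971678; Var(ȳ) = 0.85028322·90500/2881 = 26.709695.
Var(Ŷ) = 19243² · 26.709695 = 9.8904144 × 10^9.
SE(Ŷ) = √(9.8904144 × 10^9) = 99450.6.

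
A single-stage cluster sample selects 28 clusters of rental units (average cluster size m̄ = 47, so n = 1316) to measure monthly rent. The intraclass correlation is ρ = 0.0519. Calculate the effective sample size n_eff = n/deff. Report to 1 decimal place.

388.5

deff = 1 + (47 − 1)·0.0519 = 1 + 2.3874 = 3.3874.
n_eff = 1316 / 3.3874 = 388.5.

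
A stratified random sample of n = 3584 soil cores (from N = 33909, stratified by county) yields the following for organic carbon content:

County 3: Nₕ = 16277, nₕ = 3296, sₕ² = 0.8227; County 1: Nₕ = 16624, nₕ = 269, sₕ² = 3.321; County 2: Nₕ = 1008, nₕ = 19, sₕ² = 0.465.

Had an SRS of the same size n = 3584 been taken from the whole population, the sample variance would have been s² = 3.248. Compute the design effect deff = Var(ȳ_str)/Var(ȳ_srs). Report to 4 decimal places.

Var(ȳ_str) = Σ Wₕ²(1−fₕ)sₕ²/nₕ with Wₕ = Nₕ/33909:
  County 3: (16277/33909)²·(1−3296/16277)·0.8227/3296 = 4.5867687 × 10^-5
  County 1: (16624/33909)²·(1−269/16624)·3.321/269 = 0.0029192596
  County 2: (1008/33909)²·(1−19/1008)·0.465/19 = 2.1219063 × 10^-5
  → Var(ȳ_str) = 0.0029863464.
Var(ȳ_srs) = (1 − 3584/33909)·3.248/3584 = 8.1046422 × 10^-4.
deff = 0.0029863464 / (8.1046422 × 10^-4) = 3.6847.

3.6847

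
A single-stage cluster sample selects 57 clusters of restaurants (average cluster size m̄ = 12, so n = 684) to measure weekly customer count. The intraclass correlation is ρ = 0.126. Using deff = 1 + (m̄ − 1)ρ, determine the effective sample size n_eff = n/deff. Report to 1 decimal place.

286.7

deff = 1 + (12 − 1)·0.126 = 1 + 1.386 = 2.386.
n_eff = 684 / 2.386 = 286.7.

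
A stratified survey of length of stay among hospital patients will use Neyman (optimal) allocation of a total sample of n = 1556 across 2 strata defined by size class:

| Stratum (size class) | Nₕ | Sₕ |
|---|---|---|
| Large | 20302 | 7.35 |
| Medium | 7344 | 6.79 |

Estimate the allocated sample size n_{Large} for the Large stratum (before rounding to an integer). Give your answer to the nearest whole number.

1166

Neyman allocation: nₕ = n·NₕSₕ / Σⱼ NⱼSⱼ.
Σ NⱼSⱼ = 20302·7.35 + 7344·6.79 = 199085.46.
n_{Large} = 1556·20302·7.35 / 199085.46 = 1166.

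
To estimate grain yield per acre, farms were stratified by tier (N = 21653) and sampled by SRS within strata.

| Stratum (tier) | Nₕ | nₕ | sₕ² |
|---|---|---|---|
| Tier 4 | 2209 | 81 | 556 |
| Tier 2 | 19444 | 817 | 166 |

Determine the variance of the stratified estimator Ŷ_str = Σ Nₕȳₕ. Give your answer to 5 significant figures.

Var(Ŷ_str) = Σₕ Nₕ²(1 − fₕ)sₕ²/nₕ.
Tier 4: 2209²·(1 − 81/2209)·556/81 = 3.226689 × 10^7.
Tier 2: 19444²·(1 − 817/19444)·166/817 = 7.3589281 × 10^7.
Sum = 1.0585617 × 10^8.

1.0586 × 10^8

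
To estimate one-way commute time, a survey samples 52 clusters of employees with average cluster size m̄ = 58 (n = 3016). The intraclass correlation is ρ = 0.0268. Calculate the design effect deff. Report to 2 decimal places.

2.53

deff = 1 + (58 − 1)·0.0268 = 1 + 1.5276 = 2.5276.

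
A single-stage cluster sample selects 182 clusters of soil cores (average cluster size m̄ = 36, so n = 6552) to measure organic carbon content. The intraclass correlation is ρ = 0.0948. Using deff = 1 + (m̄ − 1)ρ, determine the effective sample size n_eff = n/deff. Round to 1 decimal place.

deff = 1 + (36 − 1)·0.0948 = 1 + 3.318 = 4.318.
n_eff = 6552 / 4.318 = 1517.4.

1517.4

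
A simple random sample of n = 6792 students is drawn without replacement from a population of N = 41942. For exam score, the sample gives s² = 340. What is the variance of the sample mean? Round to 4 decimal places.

0.0420

Under SRS without replacement, Var(ȳ) = (1 − f)·s²/n with f = n/N = 6792/41942 = 0.16193791.
Var(ȳ) = (1 − 0.16193791)·340/6792 = 0.83806209·0.050058893 = 0.04195246.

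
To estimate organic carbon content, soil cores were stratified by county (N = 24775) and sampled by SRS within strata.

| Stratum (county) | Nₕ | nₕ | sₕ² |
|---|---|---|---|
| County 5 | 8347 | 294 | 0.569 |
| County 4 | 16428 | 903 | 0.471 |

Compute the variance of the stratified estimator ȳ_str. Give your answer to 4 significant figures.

4.287 × 10^-4

Var(ȳ_str) = Σₕ Wₕ²(1 − fₕ)sₕ²/nₕ with Wₕ = Nₕ/N, N = 24775.
County 5: Wₕ = 0.33691221; term = 0.33691221²·(1 − 0.03522224)·0.569/294 = 2.1194624 × 10^-4.
County 4: Wₕ = 0.66308779; term = 0.66308779²·(1 − 0.05496713)·0.471/903 = 2.1673155 × 10^-4.
Sum = 4.2867779 × 10^-4.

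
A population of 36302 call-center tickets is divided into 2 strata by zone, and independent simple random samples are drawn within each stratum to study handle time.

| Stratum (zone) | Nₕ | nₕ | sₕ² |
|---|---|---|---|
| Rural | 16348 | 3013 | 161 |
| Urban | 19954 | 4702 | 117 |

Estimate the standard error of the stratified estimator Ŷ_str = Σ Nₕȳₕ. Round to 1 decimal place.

Var(Ŷ_str) = Σₕ Nₕ²(1 − fₕ)sₕ²/nₕ.
Rural: 16348²·(1 − 3013/16348)·161/3013 = 1.1648886 × 10^7.
Urban: 19954²·(1 − 4702/19954)·117/4702 = 7.5728613 × 10^6.
Sum = 1.9221747 × 10^7.
SE = √(1.9221747 × 10^7) = 4384.3.

4384.3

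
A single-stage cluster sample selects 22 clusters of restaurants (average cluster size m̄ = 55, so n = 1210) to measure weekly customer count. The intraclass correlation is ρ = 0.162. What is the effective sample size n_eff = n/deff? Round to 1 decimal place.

124.1

deff = 1 + (55 − 1)·0.162 = 1 + 8.748 = 9.748.
n_eff = 1210 / 9.748 = 124.1.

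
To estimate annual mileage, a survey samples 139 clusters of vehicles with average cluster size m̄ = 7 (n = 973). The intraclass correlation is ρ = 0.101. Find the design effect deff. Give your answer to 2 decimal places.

deff = 1 + (7 − 1)·0.101 = 1 + 0.606 = 1.606.

1.61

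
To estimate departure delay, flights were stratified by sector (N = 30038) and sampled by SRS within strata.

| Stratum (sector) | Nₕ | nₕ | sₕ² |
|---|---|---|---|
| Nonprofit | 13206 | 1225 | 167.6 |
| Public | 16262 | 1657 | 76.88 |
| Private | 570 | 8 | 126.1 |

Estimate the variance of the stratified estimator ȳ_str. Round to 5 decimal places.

0.04180

Var(ȳ_str) = Σₕ Wₕ²(1 − fₕ)sₕ²/nₕ with Wₕ = Nₕ/N, N = 30038.
Nonprofit: Wₕ = 0.43964312; term = 0.43964312²·(1 − 0.09276087)·167.6/1225 = 0.023991658.
Public: Wₕ = 0.54138092; term = 0.54138092²·(1 − 0.10189399)·76.88/1657 = 0.012213056.
Private: Wₕ = 0.01897596; term = 0.01897596²·(1 − 0.01403509)·126.1/8 = 0.0055962131.
Sum = 0.041800927.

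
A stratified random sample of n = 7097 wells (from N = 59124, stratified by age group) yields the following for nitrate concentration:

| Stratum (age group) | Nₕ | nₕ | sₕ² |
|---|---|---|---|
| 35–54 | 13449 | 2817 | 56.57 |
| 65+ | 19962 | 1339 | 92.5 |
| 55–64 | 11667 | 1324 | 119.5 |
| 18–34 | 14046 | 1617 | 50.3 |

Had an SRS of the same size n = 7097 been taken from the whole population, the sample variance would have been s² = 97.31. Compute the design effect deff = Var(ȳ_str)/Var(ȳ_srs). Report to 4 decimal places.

1.0640

Var(ȳ_str) = Σ Wₕ²(1−fₕ)sₕ²/nₕ with Wₕ = Nₕ/59124:
  35–54: (13449/59124)²·(1−2817/13449)·56.57/2817 = 8.2144157 × 10^-4
  65+: (19962/59124)²·(1−1339/19962)·92.5/1339 = 0.0073466142
  55–64: (11667/59124)²·(1−1324/11667)·119.5/1324 = 0.0031157172
  18–34: (14046/59124)²·(1−1617/14046)·50.3/1617 = 0.0015535284
  → Var(ȳ_str) = 0.012837301.
Var(ȳ_srs) = (1 − 7097/59124)·97.31/7097 = 0.012065564.
deff = 0.012837301 / 0.012065564 = 1.0640.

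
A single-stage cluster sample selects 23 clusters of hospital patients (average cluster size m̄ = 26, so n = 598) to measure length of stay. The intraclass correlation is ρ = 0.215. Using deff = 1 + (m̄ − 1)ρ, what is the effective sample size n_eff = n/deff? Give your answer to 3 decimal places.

deff = 1 + (26 − 1)·0.215 = 1 + 5.375 = 6.375.
n_eff = 598 / 6.375 = 93.804.

93.804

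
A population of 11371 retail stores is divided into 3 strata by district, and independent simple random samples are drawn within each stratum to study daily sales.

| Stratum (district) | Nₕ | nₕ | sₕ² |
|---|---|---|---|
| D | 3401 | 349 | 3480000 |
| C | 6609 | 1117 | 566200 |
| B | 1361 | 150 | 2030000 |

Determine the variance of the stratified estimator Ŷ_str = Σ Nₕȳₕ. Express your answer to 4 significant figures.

Var(Ŷ_str) = Σₕ Nₕ²(1 − fₕ)sₕ²/nₕ.
D: 3401²·(1 − 349/3401)·3480000/349 = 1.035011 × 10^11.
C: 6609²·(1 − 1117/6609)·566200/1117 = 1.8398524 × 10^10.
B: 1361²·(1 − 150/1361)·2030000/150 = 2.2305248 × 10^10.
Sum = 1.4420487 × 10^11.

1.442 × 10^11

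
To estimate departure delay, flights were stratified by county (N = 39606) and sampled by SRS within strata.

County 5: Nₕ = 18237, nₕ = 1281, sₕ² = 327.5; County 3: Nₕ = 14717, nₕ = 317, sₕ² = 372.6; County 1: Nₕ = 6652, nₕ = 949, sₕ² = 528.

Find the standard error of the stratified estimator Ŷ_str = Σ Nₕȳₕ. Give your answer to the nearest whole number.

18688

Var(Ŷ_str) = Σₕ Nₕ²(1 − fₕ)sₕ²/nₕ.
County 5: 18237²·(1 − 1281/18237)·327.5/1281 = 7.9056754 × 10^7.
County 3: 14717²·(1 − 317/14717)·372.6/317 = 2.4909521 × 10^8.
County 1: 6652²·(1 − 949/6652)·528/949 = 2.1106845 × 10^7.
Sum = 3.4925881 × 10^8.
SE = √(3.4925881 × 10^8) = 18688.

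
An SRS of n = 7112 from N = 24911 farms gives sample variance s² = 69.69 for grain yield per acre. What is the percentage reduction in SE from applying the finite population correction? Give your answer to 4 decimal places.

f = n/N = 7112/24911 = 0.28549637.
SE_no-fpc = √(s²/n) = 0.098989552; SE_fpc = √((1−f)s²/n) = 0.083674202.
Ratio = √(1−f) = 0.84528317. Reduction = 100·(1 − 0.84528317) = 15.4717%.

15.4717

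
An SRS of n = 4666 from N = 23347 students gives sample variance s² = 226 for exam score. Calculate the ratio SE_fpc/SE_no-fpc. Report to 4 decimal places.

0.8945

f = n/N = 4666/23347 = 0.19985437.
SE_no-fpc = √(s²/n) = 0.22008065; SE_fpc = √((1−f)s²/n) = 0.19686403.
Ratio = √(1−f) = 0.89450860.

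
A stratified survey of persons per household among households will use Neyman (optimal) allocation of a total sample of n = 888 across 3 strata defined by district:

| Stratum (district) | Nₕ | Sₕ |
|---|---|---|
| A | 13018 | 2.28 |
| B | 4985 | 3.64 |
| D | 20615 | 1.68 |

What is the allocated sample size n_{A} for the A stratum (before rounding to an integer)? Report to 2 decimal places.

319.63

Neyman allocation: nₕ = n·NₕSₕ / Σⱼ NⱼSⱼ.
Σ NⱼSⱼ = 13018·2.28 + 4985·3.64 + 20615·1.68 = 82459.64.
n_{A} = 888·13018·2.28 / 82459.64 = 319.63.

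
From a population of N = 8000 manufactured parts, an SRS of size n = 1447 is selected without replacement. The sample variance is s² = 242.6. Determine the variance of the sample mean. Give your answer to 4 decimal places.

Under SRS without replacement, Var(ȳ) = (1 − f)·s²/n with f = n/N = 1447/8000 = 0.18087500.
Var(ȳ) = (1 − 0.18087500)·242.6/1447 = 0.81912500·0.16765722 = 0.13733222.

0.1373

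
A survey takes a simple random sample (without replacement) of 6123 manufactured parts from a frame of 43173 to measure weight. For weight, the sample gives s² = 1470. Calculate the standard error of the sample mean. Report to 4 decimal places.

0.4539

Under SRS without replacement, Var(ȳ) = (1 − f)·s²/n with f = n/N = 6123/43173 = 0.14182475.
Var(ȳ) = (1 − 0.14182475)·1470/6123 = 0.85817525·0.24007839 = 0.20602933.
SE(ȳ) = √(0.20602933) = 0.4539.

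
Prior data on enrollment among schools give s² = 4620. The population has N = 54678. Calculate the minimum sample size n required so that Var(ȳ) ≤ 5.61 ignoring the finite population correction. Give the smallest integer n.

Without fpc, n₀ = s²/D = 4620/5.61 = 823.5294.
Rounding up, n = 824.

824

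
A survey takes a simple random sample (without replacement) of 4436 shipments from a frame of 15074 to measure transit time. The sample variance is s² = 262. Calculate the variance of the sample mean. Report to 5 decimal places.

0.04168

Under SRS without replacement, Var(ȳ) = (1 − f)·s²/n with f = n/N = 4436/15074 = 0.29428154.
Var(ȳ) = (1 − 0.29428154)·262/4436 = 0.70571846·0.059062218 = 0.041681297.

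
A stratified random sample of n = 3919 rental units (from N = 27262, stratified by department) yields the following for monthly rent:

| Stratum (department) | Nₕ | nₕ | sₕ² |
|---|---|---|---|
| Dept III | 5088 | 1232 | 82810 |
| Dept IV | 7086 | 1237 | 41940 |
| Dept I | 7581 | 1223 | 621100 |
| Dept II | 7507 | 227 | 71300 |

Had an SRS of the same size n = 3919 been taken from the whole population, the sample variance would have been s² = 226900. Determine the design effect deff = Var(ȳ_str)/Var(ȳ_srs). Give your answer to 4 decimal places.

Var(ȳ_str) = Σ Wₕ²(1−fₕ)sₕ²/nₕ with Wₕ = Nₕ/27262:
  Dept III: (5088/27262)²·(1−1232/5088)·82810/1232 = 1.7743561
  Dept IV: (7086/27262)²·(1−1237/7086)·41940/1237 = 1.890715
  Dept I: (7581/27262)²·(1−1223/7581)·621100/1223 = 32.935682
  Dept II: (7507/27262)²·(1−227/7507)·71300/227 = 23.096493
  → Var(ȳ_str) = 59.697246.
Var(ȳ_srs) = (1 − 3919/27262)·226900/3919 = 49.574482.
deff = 59.697246 / 49.574482 = 1.2042.

1.2042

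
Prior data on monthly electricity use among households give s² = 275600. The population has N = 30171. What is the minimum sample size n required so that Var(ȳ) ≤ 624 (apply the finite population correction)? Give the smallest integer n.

436

Without fpc, n₀ = s²/D = 275600/624 = 441.6667.
With fpc, (1 − n/N)·s²/n ≤ D requires n ≥ n₀/(1 + n₀/N) = 441.6667/(1 + 441.6667/30171) = 435.2945.
Rounding up, n = 436.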